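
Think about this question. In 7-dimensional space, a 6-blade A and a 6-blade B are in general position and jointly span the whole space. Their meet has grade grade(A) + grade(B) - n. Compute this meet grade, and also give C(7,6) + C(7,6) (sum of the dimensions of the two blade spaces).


Meet grade = grade(A) + grade(B) - n
= 6 + 6 - 7 = 5
C(7,6) = 7
C(7,6) = 7
dim_A + dim_B = 7 + 7 = 14


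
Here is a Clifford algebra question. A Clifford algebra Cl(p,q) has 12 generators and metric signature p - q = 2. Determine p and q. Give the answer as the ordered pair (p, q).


We need p + q = 12 and p - q = 2.
Adding: 2p = 12 + 2 = 14, so p = 7.
Then q = 12 - 7 = 5.
(p, q) = (7, 5)


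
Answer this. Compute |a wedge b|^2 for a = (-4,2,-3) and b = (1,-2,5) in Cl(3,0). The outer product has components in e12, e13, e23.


a wedge b = (a1*b2 - a2*b1)*e12 + (a1*b3 - a3*b1)*e13 + (a2*b3 - a3*b2)*e23
e12 coeff: (-4)*(-2) - 2*1 = 8 - 2 = 6
e13 coeff: (-4)*5 - (-3)*1 = -20 - (-3) = -17
e23 coeff: 2*5 - (-3)*(-2) = 10 - 6 = 4
|a wedge b|^2 = 6^2 + (-17)^2 + 4^2
= 36 + 289 + 16
= 341


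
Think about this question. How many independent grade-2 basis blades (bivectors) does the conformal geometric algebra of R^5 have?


The conformal model of R^5 uses Cl(6,1) with m = 5 + 2 = 7 generators.
Number of grade-2 blades = C(m, 2) = C(7, 2)
= 7*6/2 = 21


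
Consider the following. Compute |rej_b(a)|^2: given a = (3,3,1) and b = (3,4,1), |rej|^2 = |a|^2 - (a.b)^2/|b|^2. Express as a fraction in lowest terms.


|a|^2 = 3^2 + 3^2 + 1^2 = 19
|b|^2 = 3^2 + 4^2 + 1^2 = 26
a . b = 3*3 + 3*4 + 1*1 = 22
(a.b)^2 = 22^2 = 484
|rej|^2 = 19 - 484/26
= (494 - 484)/26
= 10/26
In lowest terms: 5/13


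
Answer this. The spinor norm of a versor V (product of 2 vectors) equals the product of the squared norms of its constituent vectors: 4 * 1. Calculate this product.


Spinor norm N(V) = |v1|^2 * |v2|^2 * ... * |v2|^2
= 4 * 1
Running product: 4, 4
N(V) = 4


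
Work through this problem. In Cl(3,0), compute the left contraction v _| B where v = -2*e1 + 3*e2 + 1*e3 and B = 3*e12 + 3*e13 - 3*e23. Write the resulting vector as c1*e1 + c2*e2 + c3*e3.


Left contraction v _| B = <vB>_1 (grade-1 part of the geometric product vB).
Using e1_|e12 = e2, e2_|e12 = -e1, e1_|e13 = e3, e3_|e13 = -e1, e2_|e23 = e3, e3_|e23 = -e2:
e1 coeff: -v2*b12 - v3*b13 = -(3)*(3) - (1)*(3) = -12
e2 coeff: v1*b12 - v3*b23 = (-2)*(3) - (1)*(-3) = -3
e3 coeff: v1*b13 + v2*b23 = (-2)*(3) + (3)*(-3) = -15
v _| B = -12*e1 - 3*e2 - 15*e3


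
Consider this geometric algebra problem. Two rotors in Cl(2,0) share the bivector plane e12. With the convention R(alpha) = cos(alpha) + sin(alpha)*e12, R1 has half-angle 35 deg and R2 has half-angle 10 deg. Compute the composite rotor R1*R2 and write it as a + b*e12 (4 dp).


Same-plane rotors commute and their half-angles add:
R1*R2 = cos(a1 + a2) + sin(a1 + a2)*e12.
a1 + a2 = 35 + 10 = 45 deg
cos(45 deg) = 0.7071
sin(45 deg) = 0.7071
R1*R2 = 0.7071 + 0.7071*e12


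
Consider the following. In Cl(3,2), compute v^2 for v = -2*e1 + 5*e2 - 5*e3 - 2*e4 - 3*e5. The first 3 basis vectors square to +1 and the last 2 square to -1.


v^2 = sum of c_i^2 * e_i^2
Positive signature terms (e_i^2 = +1): (-2)^2 + 5^2 + (-5)^2 = 54
Negative signature terms (e_j^2 = -1): (-2)^2 + (-3)^2 = 13
v^2 = 54 - 13 = 41


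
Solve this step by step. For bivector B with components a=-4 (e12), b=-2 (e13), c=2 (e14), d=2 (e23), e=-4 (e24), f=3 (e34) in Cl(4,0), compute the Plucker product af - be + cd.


Plucker relation: af - be + cd
a*f = (-4)*3 = -12
b*e = (-2)*(-4) = 8
c*d = 2*2 = 4
af - be + cd = -12 - 8 + 4
= -16


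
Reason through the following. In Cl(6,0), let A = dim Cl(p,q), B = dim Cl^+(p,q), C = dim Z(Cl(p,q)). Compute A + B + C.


n = 6 + 0 = 6
Total dim = 2^6 = 64
Even subalgebra dim = 2^5 = 32
n is even, so center dim = 1
Sum = 64 + 32 + 1 = 97


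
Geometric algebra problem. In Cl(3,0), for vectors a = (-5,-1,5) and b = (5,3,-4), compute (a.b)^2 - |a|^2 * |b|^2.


a . b = (-5)*5 + (-1)*3 + 5*(-4)
= -25 + (-3) + (-20) = -48
|a|^2 = (-5)^2 + (-1)^2 + 5^2 = 51
|b|^2 = 5^2 + 3^2 + (-4)^2 = 50
(a.b)^2 = (-48)^2 = 2304
|a|^2 * |b|^2 = 51 * 50 = 2550
Result = 2304 - 2550 = -246


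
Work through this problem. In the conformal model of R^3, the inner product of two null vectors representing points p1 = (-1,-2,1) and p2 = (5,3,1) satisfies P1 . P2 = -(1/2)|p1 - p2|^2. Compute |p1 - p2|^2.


p1 - p2 = (-6, -5, 0)
|p1 - p2|^2 = (-6)^2 + (-5)^2 + 0^2
= 36 + 25 + 0
= 61


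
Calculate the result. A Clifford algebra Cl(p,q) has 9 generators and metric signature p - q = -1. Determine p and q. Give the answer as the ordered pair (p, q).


We need p + q = 9 and p - q = -1.
Adding: 2p = 9 + (-1) = 8, so p = 4.
Then q = 9 - 4 = 5.
(p, q) = (4, 5)


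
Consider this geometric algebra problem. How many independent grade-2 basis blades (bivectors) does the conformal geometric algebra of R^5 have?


The conformal model of R^5 uses Cl(6,1) with m = 5 + 2 = 7 generators.
Number of grade-2 blades = C(m, 2) = C(7, 2)
= 7*6/2 = 21


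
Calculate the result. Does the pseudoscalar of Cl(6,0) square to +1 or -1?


The pseudoscalar I = e1...e_n (product of all n generators) of Cl(p,q) satisfies I^2 = (-1)^(q + n(n-1)/2).
p = 6, q = 0, n = p + q = 6
n(n-1)/2 = 6 * 5 / 2 = 15
Exponent = q + n(n-1)/2 = 0 + 15 = 15
I^2 = (-1)^15 = -1


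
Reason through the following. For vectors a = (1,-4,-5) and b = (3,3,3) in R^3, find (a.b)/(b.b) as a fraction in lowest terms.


Projection coefficient = (a . b) / (b . b)
a . b = 1*3 + (-4)*3 + (-5)*3
= 3 + (-12) + (-15) = -24
b . b = 3^2 + 3^2 + 3^2
= 9 + 9 + 9 = 27
Coefficient = -24/27
In lowest terms: -8/9


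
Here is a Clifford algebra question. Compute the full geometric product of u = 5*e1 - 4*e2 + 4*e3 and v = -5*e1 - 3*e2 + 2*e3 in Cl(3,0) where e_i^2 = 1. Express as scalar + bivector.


In Cl(3,0): e_i^2 = 1, e_ie_j = -e_je_i for i != j.
Scalar part = u . v = 5*(-5) + (-4)*(-3) + 4*2
= -25 + 12 + 8 = -5
e12 coeff = 5*(-3) - (-4)*(-5) = -15 - 20 = -35
e13 coeff = 5*2 - 4*(-5) = 10 - (-20) = 30
e23 coeff = (-4)*2 - 4*(-3) = -8 - (-12) = 4
uv = -5 - 35*e12 + 30*e13 + 4*e23


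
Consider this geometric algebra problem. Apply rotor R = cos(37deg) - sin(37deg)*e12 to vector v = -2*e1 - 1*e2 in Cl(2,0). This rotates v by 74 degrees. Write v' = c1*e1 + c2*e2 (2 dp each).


Rotor R = cos(37deg) - sin(37deg)*e12
Rotation angle theta = 2 * 37 = 74 degrees
v' = R*v*~R rotates v by theta.
cos(74deg) = 0.2756, sin(74deg) = 0.9613
v'_1 = -2*cos(74deg) - (-1)*sin(74deg)
= -2*0.2756 - (-1)*0.9613
= 0.41
v'_2 = -2*sin(74deg) + (-1)*cos(74deg)
= -2*0.9613 + (-1)*0.2756
= -2.20
v' = 0.41*e1 - 2.20*e2


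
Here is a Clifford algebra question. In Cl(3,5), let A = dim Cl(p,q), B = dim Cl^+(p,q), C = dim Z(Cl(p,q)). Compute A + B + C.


n = 3 + 5 = 8
Total dim = 2^8 = 256
Even subalgebra dim = 2^7 = 128
n is even, so center dim = 1
Sum = 256 + 128 + 1 = 385


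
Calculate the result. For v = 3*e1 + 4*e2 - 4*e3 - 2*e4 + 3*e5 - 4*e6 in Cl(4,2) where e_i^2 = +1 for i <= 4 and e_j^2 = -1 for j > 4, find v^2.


v^2 = sum of c_i^2 * e_i^2
Positive signature terms (e_i^2 = +1): 3^2 + 4^2 + (-4)^2 + (-2)^2 = 45
Negative signature terms (e_j^2 = -1): 3^2 + (-4)^2 = 25
v^2 = 45 - 25 = 20


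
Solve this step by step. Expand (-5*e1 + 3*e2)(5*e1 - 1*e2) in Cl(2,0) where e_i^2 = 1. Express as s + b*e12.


Expand: (-5*e1 + 3*e2)(5*e1 - 1*e2)
= (-5)*5*e1e1 + (-5)*(-1)*e1e2 + 3*5*e2e1 + 3*(-1)*e2e2
Using e1^2 = e2^2 = 1, e2e1 = -e1e2:
Scalar part s = (-5)*5 + 3*(-1) = -25 + (-3) = -28
Bivector part b = (-5)*(-1) - 3*5 = 5 - 15 = -10
uv = -28 - 10*e12


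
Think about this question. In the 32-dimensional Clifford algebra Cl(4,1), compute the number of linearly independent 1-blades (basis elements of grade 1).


Number of grade-k basis blades in Cl(p,q) with n = p + q is C(n, k).
n = 4 + 1 = 5
C(5, 1) = 5! / (1! * 4!)
= 120 / (1 * 24)
= 5


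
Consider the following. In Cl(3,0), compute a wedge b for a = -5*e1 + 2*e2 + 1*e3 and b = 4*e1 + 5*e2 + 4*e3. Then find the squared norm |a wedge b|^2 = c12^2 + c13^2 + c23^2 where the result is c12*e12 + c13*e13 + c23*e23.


a wedge b = (a1*b2 - a2*b1)*e12 + (a1*b3 - a3*b1)*e13 + (a2*b3 - a3*b2)*e23
e12 coeff: (-5)*5 - 2*4 = -25 - 8 = -33
e13 coeff: (-5)*4 - 1*4 = -20 - 4 = -24
e23 coeff: 2*4 - 1*5 = 8 - 5 = 3
|a wedge b|^2 = (-33)^2 + (-24)^2 + 3^2
= 1089 + 576 + 9
= 1674


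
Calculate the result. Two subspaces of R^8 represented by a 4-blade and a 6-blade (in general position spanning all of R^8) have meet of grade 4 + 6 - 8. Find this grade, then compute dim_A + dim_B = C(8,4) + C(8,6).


Meet grade = grade(A) + grade(B) - n
= 4 + 6 - 8 = 2
C(8,4) = 70
C(8,6) = 28
dim_A + dim_B = 70 + 28 = 98


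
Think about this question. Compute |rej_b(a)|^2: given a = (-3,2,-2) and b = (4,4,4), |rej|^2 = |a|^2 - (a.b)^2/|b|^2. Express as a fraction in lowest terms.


|a|^2 = (-3)^2 + 2^2 + (-2)^2 = 17
|b|^2 = 4^2 + 4^2 + 4^2 = 48
a . b = (-3)*4 + 2*4 + (-2)*4 = -12
(a.b)^2 = (-12)^2 = 144
|rej|^2 = 17 - 144/48
= (816 - 144)/48
= 672/48
In lowest terms: 14/1


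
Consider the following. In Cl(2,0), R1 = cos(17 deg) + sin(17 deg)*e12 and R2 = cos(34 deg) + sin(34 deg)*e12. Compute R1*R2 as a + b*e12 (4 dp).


Same-plane rotors commute and their half-angles add:
R1*R2 = cos(a1 + a2) + sin(a1 + a2)*e12.
a1 + a2 = 17 + 34 = 51 deg
cos(51 deg) = 0.6293
sin(51 deg) = 0.7771
R1*R2 = 0.6293 + 0.7771*e12


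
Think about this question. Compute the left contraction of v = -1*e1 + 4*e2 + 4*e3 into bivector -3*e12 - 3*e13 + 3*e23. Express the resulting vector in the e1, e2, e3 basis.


Left contraction v _| B = <vB>_1 (grade-1 part of the geometric product vB).
Using e1_|e12 = e2, e2_|e12 = -e1, e1_|e13 = e3, e3_|e13 = -e1, e2_|e23 = e3, e3_|e23 = -e2:
e1 coeff: -v2*b12 - v3*b13 = -(4)*(-3) - (4)*(-3) = 24
e2 coeff: v1*b12 - v3*b23 = (-1)*(-3) - (4)*(3) = -9
e3 coeff: v1*b13 + v2*b23 = (-1)*(-3) + (4)*(3) = 15
v _| B = 24*e1 - 9*e2 + 15*e3


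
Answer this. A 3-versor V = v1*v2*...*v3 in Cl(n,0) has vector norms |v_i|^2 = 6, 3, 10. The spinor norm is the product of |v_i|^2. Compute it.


Spinor norm N(V) = |v1|^2 * |v2|^2 * ... * |v3|^2
= 6 * 3 * 10
Running product: 6, 18, 180
N(V) = 180


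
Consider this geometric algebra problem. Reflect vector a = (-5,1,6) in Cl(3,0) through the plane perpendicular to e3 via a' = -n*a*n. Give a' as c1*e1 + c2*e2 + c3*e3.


Reflection formula: a' = -n*a*n, with n = e3 (unit vector, n^2 = 1).
For reflection through hyperplane perp to e3:
The component along e3 flips sign, others stay.
a = (-5, 1, 6)
a' = (-5, 1, -6)
a' = -5*e1 + 1*e2 - 6*e3


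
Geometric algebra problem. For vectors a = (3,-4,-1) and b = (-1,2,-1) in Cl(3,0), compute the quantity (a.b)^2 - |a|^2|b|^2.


a . b = 3*(-1) + (-4)*2 + (-1)*(-1)
= -3 + (-8) + 1 = -10
|a|^2 = 3^2 + (-4)^2 + (-1)^2 = 26
|b|^2 = (-1)^2 + 2^2 + (-1)^2 = 6
(a.b)^2 = (-10)^2 = 100
|a|^2 * |b|^2 = 26 * 6 = 156
Result = 100 - 156 = -56


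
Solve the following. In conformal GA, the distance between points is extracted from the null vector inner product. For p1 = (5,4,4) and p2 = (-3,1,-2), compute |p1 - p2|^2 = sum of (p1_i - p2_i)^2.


p1 - p2 = (8, 3, 6)
|p1 - p2|^2 = 8^2 + 3^2 + 6^2
= 64 + 9 + 36
= 109


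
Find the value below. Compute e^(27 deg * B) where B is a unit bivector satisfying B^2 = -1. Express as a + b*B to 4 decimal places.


For a unit bivector B with B^2 = -1, the exponential series gives
e^(theta*B) = cos(theta) + sin(theta)*B (the GA analogue of Euler's formula).
theta = 27 degrees = 0.471239 rad
cos(27 deg) = 0.8910
sin(27 deg) = 0.4540
exp(theta*B) = 0.8910 + 0.4540*B


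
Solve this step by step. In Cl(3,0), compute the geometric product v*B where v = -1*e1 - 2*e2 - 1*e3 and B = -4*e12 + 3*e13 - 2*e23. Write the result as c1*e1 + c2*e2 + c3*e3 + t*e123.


vB has grade-1 (vector) and grade-3 (trivector) parts: vB = (v _| B) + (v ^ B).
Vector part <vB>_1:
  e1: -v2*b12 - v3*b13 = -(-2)*(-4) - (-1)*(3) = -5
  e2: v1*b12 - v3*b23 = (-1)*(-4) - (-1)*(-2) = 2
  e3: v1*b13 + v2*b23 = (-1)*(3) + (-2)*(-2) = 1
Trivector part <vB>_3:
  e123: v1*b23 - v2*b13 + v3*b12 = (-1)*(-2) - (-2)*(3) + (-1)*(-4) = 12
vB = -5*e1 + 2*e2 + 1*e3 + 12*e123


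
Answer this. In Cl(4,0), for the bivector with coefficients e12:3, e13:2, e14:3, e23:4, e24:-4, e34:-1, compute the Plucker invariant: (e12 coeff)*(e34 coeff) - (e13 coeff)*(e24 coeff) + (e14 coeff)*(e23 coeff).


Plucker relation: af - be + cd
a*f = 3*(-1) = -3
b*e = 2*(-4) = -8
c*d = 3*4 = 12
af - be + cd = -3 - (-8) + 12
= 17


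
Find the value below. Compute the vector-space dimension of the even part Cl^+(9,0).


Even subalgebra dimension = 2^(n-1)
n = 9 + 0 = 9
2^(9 - 1) = 2^8 = 256
Verification: sum of C(9,k) for even k = 1 + 36 + 126 + 84 + 9 = 256
Result = 256


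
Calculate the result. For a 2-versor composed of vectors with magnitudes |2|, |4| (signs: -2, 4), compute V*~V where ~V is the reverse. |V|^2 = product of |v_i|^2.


Each vector v_i has |v_i|^2 = s_i^2
Squared scales: (-2)^2 = 4, 4^2 = 16
|V|^2 = 4 * 16
= 64


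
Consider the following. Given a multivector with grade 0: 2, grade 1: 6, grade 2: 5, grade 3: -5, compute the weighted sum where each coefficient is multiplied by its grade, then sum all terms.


Grade-weighted sum = sum of grade_k * coefficient_k
0*2 = 0
1*6 = 6
2*5 = 10
3*(-5) = -15
Total = 0 + 6 + 10 + (-15) = 1


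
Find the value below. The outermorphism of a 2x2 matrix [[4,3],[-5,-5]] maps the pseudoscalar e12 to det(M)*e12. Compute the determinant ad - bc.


The outermorphism of a linear map f sends e1^e2 to f(e1)^f(e2).
f(e1) = 4*e1 - 5*e2
f(e2) = 3*e1 - 5*e2
f(e1) ^ f(e2) = (4*e1 - 5*e2) ^ (3*e1 - 5*e2)
= 4*(-5)*e12 + (-5)*3*e21
= (-20 - (-15))*e12
= -5*e12
Coefficient = -5


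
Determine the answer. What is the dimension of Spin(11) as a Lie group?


Spin(n) double-covers SO(n); both have Lie algebra so(n) of dimension n(n-1)/2.
n = 11
n(n-1) = 11 * 10 = 110
dim Spin(11) = 110/2 = 55


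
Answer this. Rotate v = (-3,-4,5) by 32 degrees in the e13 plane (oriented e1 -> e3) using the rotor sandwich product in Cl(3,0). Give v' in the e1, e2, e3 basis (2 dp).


Rotor R = cos(16deg) - sin(16deg)*e13
Rotation angle theta = 2 * 16 = 32 degrees in the e13 plane (e1 -> e3).
The component perpendicular to the plane (e2) is invariant: v'_2 = v2 = -4.00
cos(32deg) = 0.8480, sin(32deg) = 0.5299
v'_1 = v1*cos(theta) - v3*sin(theta) = -3*0.8480 - 5*0.5299 = -5.19
v'_3 = v1*sin(theta) + v3*cos(theta) = -3*0.5299 + 5*0.8480 = 2.65
v' = -5.19*e1 - 4.00*e2 + 2.65*e3


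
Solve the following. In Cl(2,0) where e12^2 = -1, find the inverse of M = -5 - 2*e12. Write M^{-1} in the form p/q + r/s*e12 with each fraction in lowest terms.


M = -5 - 2*e12, where e12^2 = -1.
Since M commutes with its reverse ~M = a - b*e12, M * ~M = a^2 - b^2*e12^2 = a^2 + b^2.
So M^{-1} = ~M / (a^2 + b^2) = (a - b*e12)/(a^2 + b^2).
a^2 + b^2 = 25 + 4 = 29
Scalar part = -5/29 = -5/29
Bivector coeff = 2/29 = 2/29
M^{-1} = -5/29 + 2/29*e12


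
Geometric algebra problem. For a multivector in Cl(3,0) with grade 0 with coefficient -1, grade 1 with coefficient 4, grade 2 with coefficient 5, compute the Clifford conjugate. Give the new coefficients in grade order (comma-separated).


Clifford conjugate sign for grade k: (-1)^(k(k+1)/2)
Grade 0: (-1)^(0*1/2) = (-1)^0 = 1, coeff -1 -> -1
Grade 1: (-1)^(1*2/2) = (-1)^1 = -1, coeff 4 -> -4
Grade 2: (-1)^(2*3/2) = (-1)^3 = -1, coeff 5 -> -5
Conjugated coefficients: -1, -4, -5


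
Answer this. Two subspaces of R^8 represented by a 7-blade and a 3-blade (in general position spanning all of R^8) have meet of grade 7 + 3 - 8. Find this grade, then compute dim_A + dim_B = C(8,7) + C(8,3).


Meet grade = grade(A) + grade(B) - n
= 7 + 3 - 8 = 2
C(8,7) = 8
C(8,3) = 56
dim_A + dim_B = 8 + 56 = 64


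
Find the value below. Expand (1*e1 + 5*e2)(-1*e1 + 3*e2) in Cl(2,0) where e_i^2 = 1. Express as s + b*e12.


Expand: (1*e1 + 5*e2)(-1*e1 + 3*e2)
= 1*(-1)*e1e1 + 1*3*e1e2 + 5*(-1)*e2e1 + 5*3*e2e2
Using e1^2 = e2^2 = 1, e2e1 = -e1e2:
Scalar part s = 1*(-1) + 5*3 = -1 + 15 = 14
Bivector part b = 1*3 - 5*(-1) = 3 - (-5) = 8
uv = 14 + 8*e12


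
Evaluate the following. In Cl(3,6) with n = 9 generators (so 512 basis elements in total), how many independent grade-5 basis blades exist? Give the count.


Number of grade-k basis blades in Cl(p,q) with n = p + q is C(n, k).
n = 3 + 6 = 9
C(9, 5) = 9! / (5! * 4!)
= 362880 / (120 * 24)
= 126


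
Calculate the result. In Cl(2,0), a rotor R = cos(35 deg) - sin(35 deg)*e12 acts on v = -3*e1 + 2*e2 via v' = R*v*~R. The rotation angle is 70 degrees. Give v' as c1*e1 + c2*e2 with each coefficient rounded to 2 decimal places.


Rotor R = cos(35deg) - sin(35deg)*e12
Rotation angle theta = 2 * 35 = 70 degrees
v' = R*v*~R rotates v by theta.
cos(70deg) = 0.3420, sin(70deg) = 0.9397
v'_1 = -3*cos(70deg) - 2*sin(70deg)
= -3*0.3420 - 2*0.9397
= -2.91
v'_2 = -3*sin(70deg) + 2*cos(70deg)
= -3*0.9397 + 2*0.3420
= -2.14
v' = -2.91*e1 - 2.14*e2


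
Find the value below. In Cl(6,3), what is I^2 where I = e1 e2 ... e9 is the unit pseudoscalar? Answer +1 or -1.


The pseudoscalar I = e1...e_n (product of all n generators) of Cl(p,q) satisfies I^2 = (-1)^(q + n(n-1)/2).
p = 6, q = 3, n = p + q = 9
n(n-1)/2 = 9 * 8 / 2 = 36
Exponent = q + n(n-1)/2 = 3 + 36 = 39
I^2 = (-1)^39 = -1


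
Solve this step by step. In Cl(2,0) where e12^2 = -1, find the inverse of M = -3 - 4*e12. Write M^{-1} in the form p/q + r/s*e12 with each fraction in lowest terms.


M = -3 - 4*e12, where e12^2 = -1.
Since M commutes with its reverse ~M = a - b*e12, M * ~M = a^2 - b^2*e12^2 = a^2 + b^2.
So M^{-1} = ~M / (a^2 + b^2) = (a - b*e12)/(a^2 + b^2).
a^2 + b^2 = 9 + 16 = 25
Scalar part = -3/25 = -3/25
Bivector coeff = 4/25 = 4/25
M^{-1} = -3/25 + 4/25*e12


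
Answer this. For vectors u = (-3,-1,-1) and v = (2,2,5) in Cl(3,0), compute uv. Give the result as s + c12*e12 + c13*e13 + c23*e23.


In Cl(3,0): e_i^2 = 1, e_ie_j = -e_je_i for i != j.
Scalar part = u . v = (-3)*2 + (-1)*2 + (-1)*5
= -6 + (-2) + (-5) = -13
e12 coeff = (-3)*2 - (-1)*2 = -6 - (-2) = -4
e13 coeff = (-3)*5 - (-1)*2 = -15 - (-2) = -13
e23 coeff = (-1)*5 - (-1)*2 = -5 - (-2) = -3
uv = -13 - 4*e12 - 13*e13 - 3*e23


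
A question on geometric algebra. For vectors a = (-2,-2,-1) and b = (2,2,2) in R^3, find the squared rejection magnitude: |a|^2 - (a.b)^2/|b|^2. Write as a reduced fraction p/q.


|a|^2 = (-2)^2 + (-2)^2 + (-1)^2 = 9
|b|^2 = 2^2 + 2^2 + 2^2 = 12
a . b = (-2)*2 + (-2)*2 + (-1)*2 = -10
(a.b)^2 = (-10)^2 = 100
|rej|^2 = 9 - 100/12
= (108 - 100)/12
= 8/12
In lowest terms: 2/3


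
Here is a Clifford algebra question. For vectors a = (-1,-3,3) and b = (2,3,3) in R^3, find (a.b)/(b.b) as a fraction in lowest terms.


Projection coefficient = (a . b) / (b . b)
a . b = (-1)*2 + (-3)*3 + 3*3
= -2 + (-9) + 9 = -2
b . b = 2^2 + 3^2 + 3^2
= 4 + 9 + 9 = 22
Coefficient = -2/22
In lowest terms: -1/11


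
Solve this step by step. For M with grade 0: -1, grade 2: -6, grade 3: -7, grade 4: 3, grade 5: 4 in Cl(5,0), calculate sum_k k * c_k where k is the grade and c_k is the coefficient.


Grade-weighted sum = sum of grade_k * coefficient_k
0*(-1) = 0
2*(-6) = -12
3*(-7) = -21
4*3 = 12
5*4 = 20
Total = 0 + (-12) + (-21) + 12 + 20 = -1


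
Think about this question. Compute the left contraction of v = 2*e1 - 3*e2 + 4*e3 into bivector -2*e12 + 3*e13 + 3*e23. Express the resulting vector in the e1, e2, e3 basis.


Left contraction v _| B = <vB>_1 (grade-1 part of the geometric product vB).
Using e1_|e12 = e2, e2_|e12 = -e1, e1_|e13 = e3, e3_|e13 = -e1, e2_|e23 = e3, e3_|e23 = -e2:
e1 coeff: -v2*b12 - v3*b13 = -(-3)*(-2) - (4)*(3) = -18
e2 coeff: v1*b12 - v3*b23 = (2)*(-2) - (4)*(3) = -16
e3 coeff: v1*b13 + v2*b23 = (2)*(3) + (-3)*(3) = -3
v _| B = -18*e1 - 16*e2 - 3*e3


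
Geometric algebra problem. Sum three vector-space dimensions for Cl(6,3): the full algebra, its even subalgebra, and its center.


n = 6 + 3 = 9
Total dim = 2^9 = 512
Even subalgebra dim = 2^8 = 256
n is odd, so center dim = 2
Sum = 512 + 256 + 2 = 770


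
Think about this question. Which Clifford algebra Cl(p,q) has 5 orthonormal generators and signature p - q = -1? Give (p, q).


We need p + q = 5 and p - q = -1.
Adding: 2p = 5 + (-1) = 4, so p = 2.
Then q = 5 - 2 = 3.
(p, q) = (2, 3)


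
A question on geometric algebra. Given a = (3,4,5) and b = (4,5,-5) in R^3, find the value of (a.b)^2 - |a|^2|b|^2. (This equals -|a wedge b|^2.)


a . b = 3*4 + 4*5 + 5*(-5)
= 12 + 20 + (-25) = 7
|a|^2 = 3^2 + 4^2 + 5^2 = 50
|b|^2 = 4^2 + 5^2 + (-5)^2 = 66
(a.b)^2 = 7^2 = 49
|a|^2 * |b|^2 = 50 * 66 = 3300
Result = 49 - 3300 = -3251


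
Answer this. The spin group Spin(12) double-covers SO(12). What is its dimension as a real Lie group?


Spin(n) double-covers SO(n); both have Lie algebra so(n) of dimension n(n-1)/2.
n = 12
n(n-1) = 12 * 11 = 132
dim Spin(12) = 132/2 = 66


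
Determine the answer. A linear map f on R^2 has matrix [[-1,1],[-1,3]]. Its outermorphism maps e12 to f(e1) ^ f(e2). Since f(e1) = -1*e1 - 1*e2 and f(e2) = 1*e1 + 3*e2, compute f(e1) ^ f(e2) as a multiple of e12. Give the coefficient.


The outermorphism of a linear map f sends e1^e2 to f(e1)^f(e2).
f(e1) = -1*e1 - 1*e2
f(e2) = 1*e1 + 3*e2
f(e1) ^ f(e2) = (-1*e1 - 1*e2) ^ (1*e1 + 3*e2)
= (-1)*3*e12 + (-1)*1*e21
= (-3 - (-1))*e12
= -2*e12
Coefficient = -2


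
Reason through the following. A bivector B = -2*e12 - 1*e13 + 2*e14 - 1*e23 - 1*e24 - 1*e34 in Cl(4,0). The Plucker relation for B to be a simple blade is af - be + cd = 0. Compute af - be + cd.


Plucker relation: af - be + cd
a*f = (-2)*(-1) = 2
b*e = (-1)*(-1) = 1
c*d = 2*(-1) = -2
af - be + cd = 2 - 1 + (-2)
= -1


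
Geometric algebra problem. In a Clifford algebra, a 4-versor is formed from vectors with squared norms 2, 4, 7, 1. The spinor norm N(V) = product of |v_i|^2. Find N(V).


Spinor norm N(V) = |v1|^2 * |v2|^2 * ... * |v4|^2
= 2 * 4 * 7 * 1
Running product: 2, 8, 56, 56
N(V) = 56


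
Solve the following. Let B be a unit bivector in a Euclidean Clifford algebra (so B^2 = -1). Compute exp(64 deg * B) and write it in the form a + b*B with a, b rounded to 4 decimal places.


For a unit bivector B with B^2 = -1, the exponential series gives
e^(theta*B) = cos(theta) + sin(theta)*B (the GA analogue of Euler's formula).
theta = 64 degrees = 1.117011 rad
cos(64 deg) = 0.4384
sin(64 deg) = 0.8988
exp(theta*B) = 0.4384 + 0.8988*B


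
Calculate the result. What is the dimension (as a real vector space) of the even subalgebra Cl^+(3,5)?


Even subalgebra dimension = 2^(n-1)
n = 3 + 5 = 8
2^(8 - 1) = 2^7 = 128
Verification: sum of C(8,k) for even k = 1 + 28 + 70 + 28 + 1 = 128
Result = 128


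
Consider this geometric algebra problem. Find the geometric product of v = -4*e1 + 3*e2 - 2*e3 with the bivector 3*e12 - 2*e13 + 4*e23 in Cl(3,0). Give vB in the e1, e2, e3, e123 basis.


vB has grade-1 (vector) and grade-3 (trivector) parts: vB = (v _| B) + (v ^ B).
Vector part <vB>_1:
  e1: -v2*b12 - v3*b13 = -(3)*(3) - (-2)*(-2) = -13
  e2: v1*b12 - v3*b23 = (-4)*(3) - (-2)*(4) = -4
  e3: v1*b13 + v2*b23 = (-4)*(-2) + (3)*(4) = 20
Trivector part <vB>_3:
  e123: v1*b23 - v2*b13 + v3*b12 = (-4)*(4) - (3)*(-2) + (-2)*(3) = -16
vB = -13*e1 - 4*e2 + 20*e3 - 16*e123


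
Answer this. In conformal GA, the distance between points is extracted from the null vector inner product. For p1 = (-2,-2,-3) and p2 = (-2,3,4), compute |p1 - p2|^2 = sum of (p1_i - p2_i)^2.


p1 - p2 = (0, -5, -7)
|p1 - p2|^2 = 0^2 + (-5)^2 + (-7)^2
= 0 + 25 + 49
= 74


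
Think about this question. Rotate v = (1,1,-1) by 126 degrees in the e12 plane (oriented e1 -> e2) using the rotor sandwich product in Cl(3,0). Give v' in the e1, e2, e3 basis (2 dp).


Rotor R = cos(63deg) - sin(63deg)*e12
Rotation angle theta = 2 * 63 = 126 degrees in the e12 plane (e1 -> e2).
The component perpendicular to the plane (e3) is invariant: v'_3 = v3 = -1.00
cos(126deg) = -0.5878, sin(126deg) = 0.8090
v'_1 = v1*cos(theta) - v2*sin(theta) = 1*(-0.5878) - 1*0.8090 = -1.40
v'_2 = v1*sin(theta) + v2*cos(theta) = 1*0.8090 + 1*(-0.5878) = 0.22
v' = -1.40*e1 + 0.22*e2 - 1.00*e3


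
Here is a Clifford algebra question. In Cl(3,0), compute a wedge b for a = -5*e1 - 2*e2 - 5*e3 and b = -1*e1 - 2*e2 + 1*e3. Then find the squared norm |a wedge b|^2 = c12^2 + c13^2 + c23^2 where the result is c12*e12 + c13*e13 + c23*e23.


a wedge b = (a1*b2 - a2*b1)*e12 + (a1*b3 - a3*b1)*e13 + (a2*b3 - a3*b2)*e23
e12 coeff: (-5)*(-2) - (-2)*(-1) = 10 - 2 = 8
e13 coeff: (-5)*1 - (-5)*(-1) = -5 - 5 = -10
e23 coeff: (-2)*1 - (-5)*(-2) = -2 - 10 = -12
|a wedge b|^2 = 8^2 + (-10)^2 + (-12)^2
= 64 + 100 + 144
= 308


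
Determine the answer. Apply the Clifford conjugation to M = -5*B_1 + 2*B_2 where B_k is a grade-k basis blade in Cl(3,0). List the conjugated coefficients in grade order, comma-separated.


Clifford conjugate sign for grade k: (-1)^(k(k+1)/2)
Grade 1: (-1)^(1*2/2) = (-1)^1 = -1, coeff -5 -> 5
Grade 2: (-1)^(2*3/2) = (-1)^3 = -1, coeff 2 -> -2
Conjugated coefficients: 5, -2


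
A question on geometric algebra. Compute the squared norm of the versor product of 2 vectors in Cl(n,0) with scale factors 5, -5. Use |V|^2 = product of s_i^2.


Each vector v_i has |v_i|^2 = s_i^2
Squared scales: 5^2 = 25, (-5)^2 = 25
|V|^2 = 25 * 25
= 625


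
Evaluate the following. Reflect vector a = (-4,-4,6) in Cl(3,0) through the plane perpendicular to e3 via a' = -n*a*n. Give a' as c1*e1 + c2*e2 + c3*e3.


Reflection formula: a' = -n*a*n, with n = e3 (unit vector, n^2 = 1).
For reflection through hyperplane perp to e3:
The component along e3 flips sign, others stay.
a = (-4, -4, 6)
a' = (-4, -4, -6)
a' = -4*e1 - 4*e2 - 6*e3


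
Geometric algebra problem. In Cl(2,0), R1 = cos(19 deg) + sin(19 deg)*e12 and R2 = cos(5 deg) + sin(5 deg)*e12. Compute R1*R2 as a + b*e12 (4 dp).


Same-plane rotors commute and their half-angles add:
R1*R2 = cos(a1 + a2) + sin(a1 + a2)*e12.
a1 + a2 = 19 + 5 = 24 deg
cos(24 deg) = 0.9135
sin(24 deg) = 0.4067
R1*R2 = 0.9135 + 0.4067*e12


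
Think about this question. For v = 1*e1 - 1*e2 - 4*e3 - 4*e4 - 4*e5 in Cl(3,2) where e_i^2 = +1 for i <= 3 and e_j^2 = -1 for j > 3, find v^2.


v^2 = sum of c_i^2 * e_i^2
Positive signature terms (e_i^2 = +1): 1^2 + (-1)^2 + (-4)^2 = 18
Negative signature terms (e_j^2 = -1): (-4)^2 + (-4)^2 = 32
v^2 = 18 - 32 = -14


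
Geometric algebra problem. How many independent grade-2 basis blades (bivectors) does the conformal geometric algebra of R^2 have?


The conformal model of R^2 uses Cl(3,1) with m = 2 + 2 = 4 generators.
Number of grade-2 blades = C(m, 2) = C(4, 2)
= 4*3/2 = 6


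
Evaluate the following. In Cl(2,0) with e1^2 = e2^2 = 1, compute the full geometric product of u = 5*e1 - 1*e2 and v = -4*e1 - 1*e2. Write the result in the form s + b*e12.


Expand: (5*e1 - 1*e2)(-4*e1 - 1*e2)
= 5*(-4)*e1e1 + 5*(-1)*e1e2 + (-1)*(-4)*e2e1 + (-1)*(-1)*e2e2
Using e1^2 = e2^2 = 1, e2e1 = -e1e2:
Scalar part s = 5*(-4) + (-1)*(-1) = -20 + 1 = -19
Bivector part b = 5*(-1) - (-1)*(-4) = -5 - 4 = -9
uv = -19 - 9*e12


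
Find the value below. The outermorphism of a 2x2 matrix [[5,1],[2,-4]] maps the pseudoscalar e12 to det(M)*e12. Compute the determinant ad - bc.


The outermorphism of a linear map f sends e1^e2 to f(e1)^f(e2).
f(e1) = 5*e1 + 2*e2
f(e2) = 1*e1 - 4*e2
f(e1) ^ f(e2) = (5*e1 + 2*e2) ^ (1*e1 - 4*e2)
= 5*(-4)*e12 + 2*1*e21
= (-20 - 2)*e12
= -22*e12
Coefficient = -22


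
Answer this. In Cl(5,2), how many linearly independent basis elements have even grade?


Even subalgebra dimension = 2^(n-1)
n = 5 + 2 = 7
2^(7 - 1) = 2^6 = 64
Verification: sum of C(7,k) for even k = 1 + 21 + 35 + 7 = 64
Result = 64


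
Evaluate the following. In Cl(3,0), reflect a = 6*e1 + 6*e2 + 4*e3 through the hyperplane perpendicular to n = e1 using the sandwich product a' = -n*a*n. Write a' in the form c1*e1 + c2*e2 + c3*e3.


Reflection formula: a' = -n*a*n, with n = e1 (unit vector, n^2 = 1).
For reflection through hyperplane perp to e1:
The component along e1 flips sign, others stay.
a = (6, 6, 4)
a' = (-6, 6, 4)
a' = -6*e1 + 6*e2 + 4*e3


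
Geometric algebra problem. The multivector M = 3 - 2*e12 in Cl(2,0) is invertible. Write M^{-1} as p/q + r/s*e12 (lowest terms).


M = 3 - 2*e12, where e12^2 = -1.
Since M commutes with its reverse ~M = a - b*e12, M * ~M = a^2 - b^2*e12^2 = a^2 + b^2.
So M^{-1} = ~M / (a^2 + b^2) = (a - b*e12)/(a^2 + b^2).
a^2 + b^2 = 9 + 4 = 13
Scalar part = 3/13 = 3/13
Bivector coeff = 2/13 = 2/13
M^{-1} = 3/13 + 2/13*e12


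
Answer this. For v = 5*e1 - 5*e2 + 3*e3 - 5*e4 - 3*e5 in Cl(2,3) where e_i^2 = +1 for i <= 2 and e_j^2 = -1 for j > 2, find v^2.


v^2 = sum of c_i^2 * e_i^2
Positive signature terms (e_i^2 = +1): 5^2 + (-5)^2 = 50
Negative signature terms (e_j^2 = -1): 3^2 + (-5)^2 + (-3)^2 = 43
v^2 = 50 - 43 = 7


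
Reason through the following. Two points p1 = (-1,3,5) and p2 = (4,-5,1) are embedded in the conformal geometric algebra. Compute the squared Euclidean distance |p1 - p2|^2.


p1 - p2 = (-5, 8, 4)
|p1 - p2|^2 = (-5)^2 + 8^2 + 4^2
= 25 + 64 + 16
= 105


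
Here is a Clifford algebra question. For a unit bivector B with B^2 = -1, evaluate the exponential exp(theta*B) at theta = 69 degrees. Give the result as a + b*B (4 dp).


For a unit bivector B with B^2 = -1, the exponential series gives
e^(theta*B) = cos(theta) + sin(theta)*B (the GA analogue of Euler's formula).
theta = 69 degrees = 1.204277 rad
cos(69 deg) = 0.3584
sin(69 deg) = 0.9336
exp(theta*B) = 0.3584 + 0.9336*B


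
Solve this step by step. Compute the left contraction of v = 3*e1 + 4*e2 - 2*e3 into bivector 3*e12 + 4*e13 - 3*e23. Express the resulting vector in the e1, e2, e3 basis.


Left contraction v _| B = <vB>_1 (grade-1 part of the geometric product vB).
Using e1_|e12 = e2, e2_|e12 = -e1, e1_|e13 = e3, e3_|e13 = -e1, e2_|e23 = e3, e3_|e23 = -e2:
e1 coeff: -v2*b12 - v3*b13 = -(4)*(3) - (-2)*(4) = -4
e2 coeff: v1*b12 - v3*b23 = (3)*(3) - (-2)*(-3) = 3
e3 coeff: v1*b13 + v2*b23 = (3)*(4) + (4)*(-3) = 0
v _| B = -4*e1 + 3*e2 + 0*e3


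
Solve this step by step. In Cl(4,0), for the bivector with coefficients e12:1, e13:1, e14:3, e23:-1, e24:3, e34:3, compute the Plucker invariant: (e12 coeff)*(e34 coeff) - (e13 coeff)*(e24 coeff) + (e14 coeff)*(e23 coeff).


Plucker relation: af - be + cd
a*f = 1*3 = 3
b*e = 1*3 = 3
c*d = 3*(-1) = -3
af - be + cd = 3 - 3 + (-3)
= -3


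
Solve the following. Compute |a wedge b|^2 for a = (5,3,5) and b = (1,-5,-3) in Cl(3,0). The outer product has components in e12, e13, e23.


a wedge b = (a1*b2 - a2*b1)*e12 + (a1*b3 - a3*b1)*e13 + (a2*b3 - a3*b2)*e23
e12 coeff: 5*(-5) - 3*1 = -25 - 3 = -28
e13 coeff: 5*(-3) - 5*1 = -15 - 5 = -20
e23 coeff: 3*(-3) - 5*(-5) = -9 - (-25) = 16
|a wedge b|^2 = (-28)^2 + (-20)^2 + 16^2
= 784 + 400 + 256
= 1440


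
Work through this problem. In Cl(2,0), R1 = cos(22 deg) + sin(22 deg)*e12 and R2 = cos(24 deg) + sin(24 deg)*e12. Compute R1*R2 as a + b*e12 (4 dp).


Same-plane rotors commute and their half-angles add:
R1*R2 = cos(a1 + a2) + sin(a1 + a2)*e12.
a1 + a2 = 22 + 24 = 46 deg
cos(46 deg) = 0.6947
sin(46 deg) = 0.7193
R1*R2 = 0.6947 + 0.7193*e12


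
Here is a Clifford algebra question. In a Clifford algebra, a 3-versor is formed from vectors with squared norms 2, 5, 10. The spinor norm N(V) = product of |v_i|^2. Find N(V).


Spinor norm N(V) = |v1|^2 * |v2|^2 * ... * |v3|^2
= 2 * 5 * 10
Running product: 2, 10, 100
N(V) = 100


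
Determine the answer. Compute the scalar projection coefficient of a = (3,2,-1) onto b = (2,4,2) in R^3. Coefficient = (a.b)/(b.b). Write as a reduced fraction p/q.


Projection coefficient = (a . b) / (b . b)
a . b = 3*2 + 2*4 + (-1)*2
= 6 + 8 + (-2) = 12
b . b = 2^2 + 4^2 + 2^2
= 4 + 16 + 4 = 24
Coefficient = 12/24
In lowest terms: 1/2


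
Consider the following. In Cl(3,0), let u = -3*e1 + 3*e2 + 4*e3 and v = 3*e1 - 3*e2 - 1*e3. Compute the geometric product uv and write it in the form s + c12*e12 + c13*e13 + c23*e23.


In Cl(3,0): e_i^2 = 1, e_ie_j = -e_je_i for i != j.
Scalar part = u . v = (-3)*3 + 3*(-3) + 4*(-1)
= -9 + (-9) + (-4) = -22
e12 coeff = (-3)*(-3) - 3*3 = 9 - 9 = 0
e13 coeff = (-3)*(-1) - 4*3 = 3 - 12 = -9
e23 coeff = 3*(-1) - 4*(-3) = -3 - (-12) = 9
uv = -22 + 0*e12 - 9*e13 + 9*e23


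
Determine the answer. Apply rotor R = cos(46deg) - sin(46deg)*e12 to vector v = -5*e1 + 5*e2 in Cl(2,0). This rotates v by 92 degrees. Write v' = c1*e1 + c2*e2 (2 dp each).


Rotor R = cos(46deg) - sin(46deg)*e12
Rotation angle theta = 2 * 46 = 92 degrees
v' = R*v*~R rotates v by theta.
cos(92deg) = -0.0349, sin(92deg) = 0.9994
v'_1 = -5*cos(92deg) - 5*sin(92deg)
= -5*(-0.0349) - 5*0.9994
= -4.82
v'_2 = -5*sin(92deg) + 5*cos(92deg)
= -5*0.9994 + 5*(-0.0349)
= -5.17
v' = -4.82*e1 - 5.17*e2


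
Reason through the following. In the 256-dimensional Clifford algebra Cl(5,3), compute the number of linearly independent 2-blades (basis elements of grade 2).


Number of grade-k basis blades in Cl(p,q) with n = p + q is C(n, k).
n = 5 + 3 = 8
C(8, 2) = 8! / (2! * 6!)
= 40320 / (2 * 720)
= 28


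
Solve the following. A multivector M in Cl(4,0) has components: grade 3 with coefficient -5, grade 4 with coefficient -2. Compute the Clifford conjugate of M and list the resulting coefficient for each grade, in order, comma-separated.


Clifford conjugate sign for grade k: (-1)^(k(k+1)/2)
Grade 3: (-1)^(3*4/2) = (-1)^6 = 1, coeff -5 -> -5
Grade 4: (-1)^(4*5/2) = (-1)^10 = 1, coeff -2 -> -2
Conjugated coefficients: -5, -2


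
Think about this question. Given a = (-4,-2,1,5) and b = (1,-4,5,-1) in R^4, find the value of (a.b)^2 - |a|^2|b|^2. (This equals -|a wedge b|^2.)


a . b = (-4)*1 + (-2)*(-4) + 1*5 + 5*(-1)
= -4 + 8 + 5 + (-5) = 4
|a|^2 = (-4)^2 + (-2)^2 + 1^2 + 5^2 = 46
|b|^2 = 1^2 + (-4)^2 + 5^2 + (-1)^2 = 43
(a.b)^2 = 4^2 = 16
|a|^2 * |b|^2 = 46 * 43 = 1978
Result = 16 - 1978 = -1962


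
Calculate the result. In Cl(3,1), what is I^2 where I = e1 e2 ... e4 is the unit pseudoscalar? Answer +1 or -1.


The pseudoscalar I = e1...e_n (product of all n generators) of Cl(p,q) satisfies I^2 = (-1)^(q + n(n-1)/2).
p = 3, q = 1, n = p + q = 4
n(n-1)/2 = 4 * 3 / 2 = 6
Exponent = q + n(n-1)/2 = 1 + 6 = 7
I^2 = (-1)^7 = -1


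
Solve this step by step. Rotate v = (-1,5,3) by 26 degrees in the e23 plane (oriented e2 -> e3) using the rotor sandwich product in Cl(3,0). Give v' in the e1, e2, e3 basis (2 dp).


Rotor R = cos(13deg) - sin(13deg)*e23
Rotation angle theta = 2 * 13 = 26 degrees in the e23 plane (e2 -> e3).
The component perpendicular to the plane (e1) is invariant: v'_1 = v1 = -1.00
cos(26deg) = 0.8988, sin(26deg) = 0.4384
v'_2 = v2*cos(theta) - v3*sin(theta) = 5*0.8988 - 3*0.4384 = 3.18
v'_3 = v2*sin(theta) + v3*cos(theta) = 5*0.4384 + 3*0.8988 = 4.89
v' = -1.00*e1 + 3.18*e2 + 4.89*e3


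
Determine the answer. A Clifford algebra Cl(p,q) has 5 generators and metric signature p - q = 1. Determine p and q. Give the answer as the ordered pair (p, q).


We need p + q = 5 and p - q = 1.
Adding: 2p = 5 + 1 = 6, so p = 3.
Then q = 5 - 3 = 2.
(p, q) = (3, 2)


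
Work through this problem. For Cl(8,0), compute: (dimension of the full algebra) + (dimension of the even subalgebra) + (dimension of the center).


n = 8 + 0 = 8
Total dim = 2^8 = 256
Even subalgebra dim = 2^7 = 128
n is even, so center dim = 1
Sum = 256 + 128 + 1 = 385


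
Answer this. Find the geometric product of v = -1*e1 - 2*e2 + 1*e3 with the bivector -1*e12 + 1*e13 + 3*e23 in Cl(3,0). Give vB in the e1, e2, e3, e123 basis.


vB has grade-1 (vector) and grade-3 (trivector) parts: vB = (v _| B) + (v ^ B).
Vector part <vB>_1:
  e1: -v2*b12 - v3*b13 = -(-2)*(-1) - (1)*(1) = -3
  e2: v1*b12 - v3*b23 = (-1)*(-1) - (1)*(3) = -2
  e3: v1*b13 + v2*b23 = (-1)*(1) + (-2)*(3) = -7
Trivector part <vB>_3:
  e123: v1*b23 - v2*b13 + v3*b12 = (-1)*(3) - (-2)*(1) + (1)*(-1) = -2
vB = -3*e1 - 2*e2 - 7*e3 - 2*e123


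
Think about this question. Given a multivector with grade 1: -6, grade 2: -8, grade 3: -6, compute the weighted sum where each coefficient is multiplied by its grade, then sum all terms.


Grade-weighted sum = sum of grade_k * coefficient_k
1*(-6) = -6
2*(-8) = -16
3*(-6) = -18
Total = -6 + (-16) + (-18) = -40


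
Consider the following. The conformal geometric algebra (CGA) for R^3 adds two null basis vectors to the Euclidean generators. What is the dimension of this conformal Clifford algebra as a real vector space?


The conformal model of R^3 uses Cl(4,1): the 3 Euclidean generators plus two extra orthogonal generators e+ (e+^2 = +1) and e- (e-^2 = -1), from which the null vectors e0, einf are built.
Number of generators m = 3 + 2 = 5.
dim Cl(p,q) = 2^m = 2^5 = 32


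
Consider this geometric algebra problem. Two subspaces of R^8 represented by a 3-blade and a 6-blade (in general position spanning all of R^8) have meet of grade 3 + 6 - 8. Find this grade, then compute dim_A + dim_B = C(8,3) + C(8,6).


Meet grade = grade(A) + grade(B) - n
= 3 + 6 - 8 = 1
C(8,3) = 56
C(8,6) = 28
dim_A + dim_B = 56 + 28 = 84


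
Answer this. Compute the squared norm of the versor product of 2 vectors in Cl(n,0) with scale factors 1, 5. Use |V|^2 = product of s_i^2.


Each vector v_i has |v_i|^2 = s_i^2
Squared scales: 1^2 = 1, 5^2 = 25
|V|^2 = 1 * 25
= 25


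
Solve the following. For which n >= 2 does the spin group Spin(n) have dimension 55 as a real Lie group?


dim Spin(n) = dim so(n) = n(n-1)/2.
Solve n(n-1)/2 = 55, i.e. n^2 - n - 110 = 0.
Discriminant = 1 + 8*55 = 441
n = (1 + sqrt(441))/2 = (1 + 21)/2 = 11


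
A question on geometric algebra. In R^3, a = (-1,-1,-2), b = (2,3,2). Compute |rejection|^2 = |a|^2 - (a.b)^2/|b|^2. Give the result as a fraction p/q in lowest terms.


|a|^2 = (-1)^2 + (-1)^2 + (-2)^2 = 6
|b|^2 = 2^2 + 3^2 + 2^2 = 17
a . b = (-1)*2 + (-1)*3 + (-2)*2 = -9
(a.b)^2 = (-9)^2 = 81
|rej|^2 = 6 - 81/17
= (102 - 81)/17
= 21/17
In lowest terms: 21/17


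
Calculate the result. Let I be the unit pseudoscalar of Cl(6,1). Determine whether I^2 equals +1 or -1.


The pseudoscalar I = e1...e_n (product of all n generators) of Cl(p,q) satisfies I^2 = (-1)^(q + n(n-1)/2).
p = 6, q = 1, n = p + q = 7
n(n-1)/2 = 7 * 6 / 2 = 21
Exponent = q + n(n-1)/2 = 1 + 21 = 22
I^2 = (-1)^22 = +1


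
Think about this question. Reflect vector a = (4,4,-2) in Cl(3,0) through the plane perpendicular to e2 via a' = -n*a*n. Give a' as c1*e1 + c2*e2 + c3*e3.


Reflection formula: a' = -n*a*n, with n = e2 (unit vector, n^2 = 1).
For reflection through hyperplane perp to e2:
The component along e2 flips sign, others stay.
a = (4, 4, -2)
a' = (4, -4, -2)
a' = 4*e1 - 4*e2 - 2*e3


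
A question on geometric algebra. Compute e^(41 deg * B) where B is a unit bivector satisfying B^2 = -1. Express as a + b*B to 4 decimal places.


For a unit bivector B with B^2 = -1, the exponential series gives
e^(theta*B) = cos(theta) + sin(theta)*B (the GA analogue of Euler's formula).
theta = 41 degrees = 0.715585 rad
cos(41 deg) = 0.7547
sin(41 deg) = 0.6561
exp(theta*B) = 0.7547 + 0.6561*B


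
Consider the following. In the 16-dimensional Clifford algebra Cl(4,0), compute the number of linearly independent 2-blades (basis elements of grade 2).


Number of grade-k basis blades in Cl(p,q) with n = p + q is C(n, k).
n = 4 + 0 = 4
C(4, 2) = 4! / (2! * 2!)
= 24 / (2 * 2)
= 6


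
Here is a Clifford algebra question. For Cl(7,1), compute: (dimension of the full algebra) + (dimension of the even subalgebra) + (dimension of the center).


n = 7 + 1 = 8
Total dim = 2^8 = 256
Even subalgebra dim = 2^7 = 128
n is even, so center dim = 1
Sum = 256 + 128 + 1 = 385


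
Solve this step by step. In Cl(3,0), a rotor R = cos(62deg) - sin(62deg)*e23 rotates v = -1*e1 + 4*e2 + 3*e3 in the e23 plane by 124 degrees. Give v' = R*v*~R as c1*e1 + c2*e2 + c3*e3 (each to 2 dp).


Rotor R = cos(62deg) - sin(62deg)*e23
Rotation angle theta = 2 * 62 = 124 degrees in the e23 plane (e2 -> e3).
The component perpendicular to the plane (e1) is invariant: v'_1 = v1 = -1.00
cos(124deg) = -0.5592, sin(124deg) = 0.8290
v'_2 = v2*cos(theta) - v3*sin(theta) = 4*(-0.5592) - 3*0.8290 = -4.72
v'_3 = v2*sin(theta) + v3*cos(theta) = 4*0.8290 + 3*(-0.5592) = 1.64
v' = -1.00*e1 - 4.72*e2 + 1.64*e3
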